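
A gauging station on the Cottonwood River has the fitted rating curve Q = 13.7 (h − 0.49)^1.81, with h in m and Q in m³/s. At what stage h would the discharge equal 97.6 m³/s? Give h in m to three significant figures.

h − h₀ = (Q/C)^(1/b) = (97.6/13.7)^(1/1.81) = 2.959 m
h = 0.49 + 2.959 = 3.449 m

3.45 m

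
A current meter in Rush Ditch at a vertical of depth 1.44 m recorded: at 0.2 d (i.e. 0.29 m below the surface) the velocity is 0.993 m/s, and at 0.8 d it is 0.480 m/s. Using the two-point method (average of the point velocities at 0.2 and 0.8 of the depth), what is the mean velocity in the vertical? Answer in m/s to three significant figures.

0.737 m/s

v̄ = (0.993 + 0.480) / 2 = 0.7365 m/s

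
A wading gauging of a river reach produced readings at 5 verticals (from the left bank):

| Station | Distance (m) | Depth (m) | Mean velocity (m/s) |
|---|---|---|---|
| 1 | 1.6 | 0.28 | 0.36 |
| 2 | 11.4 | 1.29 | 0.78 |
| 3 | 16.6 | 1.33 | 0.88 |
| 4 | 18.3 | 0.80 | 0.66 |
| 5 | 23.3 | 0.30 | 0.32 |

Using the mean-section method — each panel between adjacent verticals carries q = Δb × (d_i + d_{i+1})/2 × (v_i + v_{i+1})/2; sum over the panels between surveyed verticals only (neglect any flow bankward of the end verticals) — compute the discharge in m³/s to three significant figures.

Panel 1-2: Δb = 9.8 m, d̄ = (0.28+1.29)/2 = 0.785, v̄ = (0.36+0.78)/2 = 0.57 → q = 9.8×0.785×0.57 = 4.385 m³/s
Panel 2-3: Δb = 5.2 m, d̄ = (1.29+1.33)/2 = 1.31, v̄ = (0.78+0.88)/2 = 0.83 → q = 5.2×1.31×0.83 = 5.654 m³/s
Panel 3-4: Δb = 1.7 m, d̄ = (1.33+0.80)/2 = 1.065, v̄ = (0.88+0.66)/2 = 0.77 → q = 1.7×1.065×0.77 = 1.394 m³/s
Panel 4-5: Δb = 5 m, d̄ = (0.80+0.30)/2 = 0.55, v̄ = (0.66+0.32)/2 = 0.49 → q = 5×0.55×0.49 = 1.348 m³/s
Q = Σ q = 12.78 m³/s

12.8 m³/s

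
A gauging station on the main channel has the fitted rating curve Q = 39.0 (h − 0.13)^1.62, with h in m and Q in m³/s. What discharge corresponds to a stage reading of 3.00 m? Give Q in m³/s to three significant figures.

215 m³/s

Q = 39.0 × (3.00 − 0.13)^1.62 = 39.0 × 2.87^1.62 = 215.2 m³/s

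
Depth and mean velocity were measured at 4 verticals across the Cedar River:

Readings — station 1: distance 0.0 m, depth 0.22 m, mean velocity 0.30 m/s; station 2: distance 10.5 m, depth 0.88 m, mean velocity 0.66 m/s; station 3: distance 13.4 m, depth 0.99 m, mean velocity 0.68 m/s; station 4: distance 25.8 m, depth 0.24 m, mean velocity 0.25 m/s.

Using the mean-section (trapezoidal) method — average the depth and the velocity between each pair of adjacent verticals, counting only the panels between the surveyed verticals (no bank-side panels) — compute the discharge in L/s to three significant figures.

8130 L/s

Panel 1-2: Δb = 10.5 m, d̄ = (0.22+0.88)/2 = 0.55, v̄ = (0.30+0.66)/2 = 0.48 → q = 10.5×0.55×0.48 = 2.772 m³/s
Panel 2-3: Δb = 2.9 m, d̄ = (0.88+0.99)/2 = 0.935, v̄ = (0.66+0.68)/2 = 0.67 → q = 2.9×0.935×0.67 = 1.817 m³/s
Panel 3-4: Δb = 12.4 m, d̄ = (0.99+0.24)/2 = 0.615, v̄ = (0.68+0.25)/2 = 0.465 → q = 12.4×0.615×0.465 = 3.546 m³/s
Q = Σ q = 8.135 m³/s
= 8.135 × 1000 = 8135 L/s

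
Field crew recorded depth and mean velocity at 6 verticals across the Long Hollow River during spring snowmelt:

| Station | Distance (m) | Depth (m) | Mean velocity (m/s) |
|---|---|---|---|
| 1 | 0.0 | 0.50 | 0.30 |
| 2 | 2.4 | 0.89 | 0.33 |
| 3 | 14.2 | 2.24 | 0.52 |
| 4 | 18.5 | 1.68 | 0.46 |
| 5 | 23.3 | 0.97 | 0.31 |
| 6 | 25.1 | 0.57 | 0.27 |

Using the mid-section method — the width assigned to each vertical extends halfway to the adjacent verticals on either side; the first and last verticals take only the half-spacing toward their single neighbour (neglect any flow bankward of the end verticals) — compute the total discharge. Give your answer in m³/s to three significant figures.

16.3 m³/s

w_1 = (2.4 − 0.0)/2 = 1.2 m; q_1 = 0.30 × 0.50 × 1.2 = 0.1800 m³/s
w_2 = (14.2 − 0.0)/2 = 7.1 m; q_2 = 0.33 × 0.89 × 7.1 = 2.085 m³/s
w_3 = (18.5 − 2.4)/2 = 8.05 m; q_3 = 0.52 × 2.24 × 8.05 = 9.377 m³/s
w_4 = (23.3 − 14.2)/2 = 4.55 m; q_4 = 0.46 × 1.68 × 4.55 = 3.516 m³/s
w_5 = (25.1 − 18.5)/2 = 3.3 m; q_5 = 0.31 × 0.97 × 3.3 = 0.9923 m³/s
w_6 = (25.1 − 23.3)/2 = 0.9 m; q_6 = 0.27 × 0.57 × 0.9 = 0.1385 m³/s
Q = Σ qᵢ = 16.29 m³/s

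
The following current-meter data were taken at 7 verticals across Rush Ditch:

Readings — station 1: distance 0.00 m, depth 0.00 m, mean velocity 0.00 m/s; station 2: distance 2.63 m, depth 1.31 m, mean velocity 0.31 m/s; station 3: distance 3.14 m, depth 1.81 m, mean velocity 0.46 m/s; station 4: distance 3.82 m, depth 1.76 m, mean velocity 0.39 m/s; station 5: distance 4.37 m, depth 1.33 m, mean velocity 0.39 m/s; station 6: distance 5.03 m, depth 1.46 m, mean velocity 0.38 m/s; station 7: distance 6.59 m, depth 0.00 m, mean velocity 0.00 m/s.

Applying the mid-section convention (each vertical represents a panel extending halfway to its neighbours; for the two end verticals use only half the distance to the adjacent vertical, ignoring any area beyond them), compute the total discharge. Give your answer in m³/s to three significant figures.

2.48 m³/s

w_2 = (3.14 − 0.00)/2 = 1.57 m; q_2 = 0.31 × 1.31 × 1.57 = 0.6376 m³/s
w_3 = (3.82 − 2.63)/2 = 0.595 m; q_3 = 0.46 × 1.81 × 0.595 = 0.4954 m³/s
w_4 = (4.37 − 3.14)/2 = 0.615 m; q_4 = 0.39 × 1.76 × 0.615 = 0.4221 m³/s
w_5 = (5.03 − 3.82)/2 = 0.605 m; q_5 = 0.39 × 1.33 × 0.605 = 0.3138 m³/s
w_6 = (6.59 − 4.37)/2 = 1.11 m; q_6 = 0.38 × 1.46 × 1.11 = 0.6158 m³/s
Stations 1, 7 contribute zero (depth or velocity is 0).
Q = Σ qᵢ = 2.485 m³/s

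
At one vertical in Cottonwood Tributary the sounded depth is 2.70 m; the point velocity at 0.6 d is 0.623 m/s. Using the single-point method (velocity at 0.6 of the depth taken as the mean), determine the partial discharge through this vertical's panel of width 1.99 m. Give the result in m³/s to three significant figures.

3.35 m³/s

v̄ = v₀.₆ = 0.623 m/s
q = v̄ × d × w = 0.6230 × 2.70 × 1.99 = 3.347 m³/s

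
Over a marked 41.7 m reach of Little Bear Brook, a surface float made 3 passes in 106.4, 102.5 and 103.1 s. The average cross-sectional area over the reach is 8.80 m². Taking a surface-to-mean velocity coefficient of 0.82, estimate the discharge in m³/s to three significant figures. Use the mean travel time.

t̄ = (106.4 + 102.5 + 103.1) / 3 = 104 s
v_surface = L / t̄ = 41.7 / 104 = 0.4010 m/s
v_mean = 0.82 × 0.4010 = 0.3288 m/s
Q = A × v_mean = 8.80 × 0.3288 = 2.893 m³/s

2.89 m³/s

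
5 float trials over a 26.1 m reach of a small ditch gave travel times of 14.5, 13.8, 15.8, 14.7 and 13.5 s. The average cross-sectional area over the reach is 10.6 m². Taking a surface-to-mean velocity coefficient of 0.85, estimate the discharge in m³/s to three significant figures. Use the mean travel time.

16.3 m³/s

t̄ = (14.5 + 13.8 + 15.8 + 14.7 + 13.5) / 5 = 14.46 s
v_surface = L / t̄ = 26.1 / 14.46 = 1.805 m/s
v_mean = 0.85 × 1.805 = 1.534 m/s
Q = A × v_mean = 10.6 × 1.534 = 16.26 m³/s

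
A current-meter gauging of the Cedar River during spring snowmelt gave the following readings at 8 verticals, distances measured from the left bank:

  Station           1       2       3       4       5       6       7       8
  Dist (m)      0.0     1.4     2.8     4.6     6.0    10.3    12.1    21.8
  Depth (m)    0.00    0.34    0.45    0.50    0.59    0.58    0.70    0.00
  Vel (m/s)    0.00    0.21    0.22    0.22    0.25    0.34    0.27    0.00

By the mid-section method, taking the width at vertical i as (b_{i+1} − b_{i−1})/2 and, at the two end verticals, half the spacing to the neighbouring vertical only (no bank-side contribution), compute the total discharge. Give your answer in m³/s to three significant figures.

w_2 = (2.8 − 0.0)/2 = 1.4 m; q_2 = 0.21 × 0.34 × 1.4 = 0.09996 m³/s
w_3 = (4.6 − 1.4)/2 = 1.6 m; q_3 = 0.22 × 0.45 × 1.6 = 0.1584 m³/s
w_4 = (6.0 − 2.8)/2 = 1.6 m; q_4 = 0.22 × 0.50 × 1.6 = 0.1760 m³/s
w_5 = (10.3 − 4.6)/2 = 2.85 m; q_5 = 0.25 × 0.59 × 2.85 = 0.4204 m³/s
w_6 = (12.1 − 6.0)/2 = 3.05 m; q_6 = 0.34 × 0.58 × 3.05 = 0.6015 m³/s
w_7 = (21.8 − 10.3)/2 = 5.75 m; q_7 = 0.27 × 0.70 × 5.75 = 1.087 m³/s
Stations 1, 8 contribute zero (depth or velocity is 0).
Q = Σ qᵢ = 2.543 m³/s

2.54 m³/s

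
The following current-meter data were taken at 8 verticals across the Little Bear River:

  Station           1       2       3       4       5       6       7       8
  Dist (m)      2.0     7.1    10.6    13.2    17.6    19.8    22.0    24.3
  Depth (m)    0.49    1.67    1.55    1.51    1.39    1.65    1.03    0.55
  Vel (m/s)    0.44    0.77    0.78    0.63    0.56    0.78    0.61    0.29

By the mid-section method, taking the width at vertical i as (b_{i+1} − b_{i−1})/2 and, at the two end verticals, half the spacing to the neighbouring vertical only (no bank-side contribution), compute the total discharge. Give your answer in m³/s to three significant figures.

20.1 m³/s

w_1 = (7.1 − 2.0)/2 = 2.55 m; q_1 = 0.44 × 0.49 × 2.55 = 0.5498 m³/s
w_2 = (10.6 − 2.0)/2 = 4.3 m; q_2 = 0.77 × 1.67 × 4.3 = 5.529 m³/s
w_3 = (13.2 − 7.1)/2 = 3.05 m; q_3 = 0.78 × 1.55 × 3.05 = 3.687 m³/s
w_4 = (17.6 − 10.6)/2 = 3.5 m; q_4 = 0.63 × 1.51 × 3.5 = 3.330 m³/s
w_5 = (19.8 − 13.2)/2 = 3.3 m; q_5 = 0.56 × 1.39 × 3.3 = 2.569 m³/s
w_6 = (22.0 − 17.6)/2 = 2.2 m; q_6 = 0.78 × 1.65 × 2.2 = 2.831 m³/s
w_7 = (24.3 − 19.8)/2 = 2.25 m; q_7 = 0.61 × 1.03 × 2.25 = 1.414 m³/s
w_8 = (24.3 − 22.0)/2 = 1.15 m; q_8 = 0.29 × 0.55 × 1.15 = 0.1834 m³/s
Q = Σ qᵢ = 20.09 m³/s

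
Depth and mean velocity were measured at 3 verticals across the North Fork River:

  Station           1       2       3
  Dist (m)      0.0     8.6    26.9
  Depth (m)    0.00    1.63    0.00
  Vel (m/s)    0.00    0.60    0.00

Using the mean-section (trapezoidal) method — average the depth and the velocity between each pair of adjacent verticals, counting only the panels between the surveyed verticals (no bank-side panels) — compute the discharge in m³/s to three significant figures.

Panel 1-2: Δb = 8.6 m, d̄ = (0.00+1.63)/2 = 0.815, v̄ = (0.00+0.60)/2 = 0.3 → q = 8.6×0.815×0.3 = 2.103 m³/s
Panel 2-3: Δb = 18.3 m, d̄ = (1.63+0.00)/2 = 0.815, v̄ = (0.60+0.00)/2 = 0.3 → q = 18.3×0.815×0.3 = 4.474 m³/s
Q = Σ q = 6.577 m³/s

6.58 m³/s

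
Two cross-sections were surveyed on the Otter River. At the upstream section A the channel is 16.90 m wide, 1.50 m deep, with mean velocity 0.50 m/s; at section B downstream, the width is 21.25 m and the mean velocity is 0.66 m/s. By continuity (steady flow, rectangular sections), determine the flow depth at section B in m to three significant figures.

0.904 m

Q = A₁V₁ = (16.90×1.50) × 0.50 = 12.68 m³/s
d₂ = Q/(b₂ V₂) = 12.68/(21.25×0.66) = 0.9037 m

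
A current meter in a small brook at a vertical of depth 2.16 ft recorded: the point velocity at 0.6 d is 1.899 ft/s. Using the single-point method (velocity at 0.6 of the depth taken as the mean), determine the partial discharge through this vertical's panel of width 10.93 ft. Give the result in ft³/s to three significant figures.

44.8 ft³/s

v̄ = v₀.₆ = 1.899 ft/s
q = v̄ × d × w = 1.899 × 2.16 × 10.93 = 44.83 ft³/s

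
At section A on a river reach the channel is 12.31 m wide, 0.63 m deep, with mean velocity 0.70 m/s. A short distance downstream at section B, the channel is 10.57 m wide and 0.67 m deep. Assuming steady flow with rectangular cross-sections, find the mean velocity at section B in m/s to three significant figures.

0.767 m/s

Q = A₁V₁ = (12.31×0.63) × 0.70 = 5.429 m³/s
A₂ = 10.57 × 0.67 = 7.082 m²
V₂ = Q/A₂ = 5.429/7.082 = 0.7666 m/s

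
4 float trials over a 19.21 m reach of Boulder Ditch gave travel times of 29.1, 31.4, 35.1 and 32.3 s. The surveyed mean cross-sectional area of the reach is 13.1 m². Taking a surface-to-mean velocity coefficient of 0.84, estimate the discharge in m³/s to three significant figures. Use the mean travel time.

6.61 m³/s

t̄ = (29.1 + 31.4 + 35.1 + 32.3) / 4 = 31.975 s
v_surface = L / t̄ = 19.21 / 31.975 = 0.6008 m/s
v_mean = 0.84 × 0.6008 = 0.5047 m/s
Q = A × v_mean = 13.1 × 0.5047 = 6.611 m³/s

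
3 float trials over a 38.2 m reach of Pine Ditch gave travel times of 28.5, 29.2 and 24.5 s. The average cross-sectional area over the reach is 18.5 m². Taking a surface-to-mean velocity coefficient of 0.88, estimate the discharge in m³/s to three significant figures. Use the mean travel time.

22.7 m³/s

t̄ = (28.5 + 29.2 + 24.5) / 3 = 27.4 s
v_surface = L / t̄ = 38.2 / 27.4 = 1.394 m/s
v_mean = 0.88 × 1.394 = 1.227 m/s
Q = A × v_mean = 18.5 × 1.227 = 22.70 m³/s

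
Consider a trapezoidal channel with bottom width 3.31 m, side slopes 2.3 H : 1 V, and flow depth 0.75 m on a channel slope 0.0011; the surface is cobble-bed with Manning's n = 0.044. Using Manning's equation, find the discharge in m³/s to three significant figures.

A = (b + z·y)·y = (3.31 + 2.3×0.75)×0.75 = 3.776 m²
P = b + 2y√(1+z²) = 3.31 + 2×0.75×√(1+2.3²) = 7.072 m
R = A/P = 3.776/7.072 = 0.5340 m
Q = (1/n)·A·R^(2/3)·S^(1/2) = (1/0.044) × 3.776 × 0.5340^(2/3) × 0.0011^(1/2) = 1.873 m³/s

1.87 m³/s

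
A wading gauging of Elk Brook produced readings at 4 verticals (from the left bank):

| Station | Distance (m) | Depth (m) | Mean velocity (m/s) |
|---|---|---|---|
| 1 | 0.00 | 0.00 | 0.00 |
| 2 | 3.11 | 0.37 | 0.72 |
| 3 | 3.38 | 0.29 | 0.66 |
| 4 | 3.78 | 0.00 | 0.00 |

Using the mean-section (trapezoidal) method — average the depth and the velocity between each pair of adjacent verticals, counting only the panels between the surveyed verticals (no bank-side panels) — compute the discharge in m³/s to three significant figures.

Panel 1-2: Δb = 3.11 m, d̄ = (0.00+0.37)/2 = 0.185, v̄ = (0.00+0.72)/2 = 0.36 → q = 3.11×0.185×0.36 = 0.2071 m³/s
Panel 2-3: Δb = 0.27 m, d̄ = (0.37+0.29)/2 = 0.33, v̄ = (0.72+0.66)/2 = 0.69 → q = 0.27×0.33×0.69 = 0.06148 m³/s
Panel 3-4: Δb = 0.4 m, d̄ = (0.29+0.00)/2 = 0.145, v̄ = (0.66+0.00)/2 = 0.33 → q = 0.4×0.145×0.33 = 0.01914 m³/s
Q = Σ q = 0.2877 m³/s

0.288 m³/s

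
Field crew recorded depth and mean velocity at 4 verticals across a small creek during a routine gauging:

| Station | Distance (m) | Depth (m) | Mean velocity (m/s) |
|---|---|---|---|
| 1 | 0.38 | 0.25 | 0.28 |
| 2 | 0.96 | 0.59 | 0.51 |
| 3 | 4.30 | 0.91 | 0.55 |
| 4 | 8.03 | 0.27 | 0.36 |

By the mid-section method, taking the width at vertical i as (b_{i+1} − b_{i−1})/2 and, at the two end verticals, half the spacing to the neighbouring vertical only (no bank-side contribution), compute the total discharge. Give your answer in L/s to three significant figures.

2560 L/s

w_1 = (0.96 − 0.38)/2 = 0.29 m; q_1 = 0.28 × 0.25 × 0.29 = 0.02030 m³/s
w_2 = (4.30 − 0.38)/2 = 1.96 m; q_2 = 0.51 × 0.59 × 1.96 = 0.5898 m³/s
w_3 = (8.03 − 0.96)/2 = 3.535 m; q_3 = 0.55 × 0.91 × 3.535 = 1.769 m³/s
w_4 = (8.03 − 4.30)/2 = 1.865 m; q_4 = 0.36 × 0.27 × 1.865 = 0.1813 m³/s
Q = Σ qᵢ = 2.561 m³/s
= 2.561 × 1000 = 2561 L/s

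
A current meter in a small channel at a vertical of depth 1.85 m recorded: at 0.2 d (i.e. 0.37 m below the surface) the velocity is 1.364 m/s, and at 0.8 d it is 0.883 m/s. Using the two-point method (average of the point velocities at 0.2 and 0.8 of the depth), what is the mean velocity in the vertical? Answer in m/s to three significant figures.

v̄ = (1.364 + 0.883) / 2 = 1.124 m/s

1.12 m/s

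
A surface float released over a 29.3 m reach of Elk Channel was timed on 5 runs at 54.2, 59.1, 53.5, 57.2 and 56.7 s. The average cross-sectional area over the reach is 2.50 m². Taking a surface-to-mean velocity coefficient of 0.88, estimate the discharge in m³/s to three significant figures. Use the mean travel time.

t̄ = (54.2 + 59.1 + 53.5 + 57.2 + 56.7) / 5 = 56.14 s
v_surface = L / t̄ = 29.3 / 56.14 = 0.5219 m/s
v_mean = 0.88 × 0.5219 = 0.4593 m/s
Q = A × v_mean = 2.50 × 0.4593 = 1.148 m³/s

1.15 m³/s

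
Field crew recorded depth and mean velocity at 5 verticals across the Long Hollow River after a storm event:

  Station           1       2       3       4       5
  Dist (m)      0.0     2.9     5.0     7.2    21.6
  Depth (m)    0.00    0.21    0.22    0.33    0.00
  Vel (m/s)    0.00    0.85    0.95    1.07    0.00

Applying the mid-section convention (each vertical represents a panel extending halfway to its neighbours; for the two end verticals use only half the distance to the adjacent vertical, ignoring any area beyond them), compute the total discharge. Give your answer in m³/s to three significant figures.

w_2 = (5.0 − 0.0)/2 = 2.5 m; q_2 = 0.85 × 0.21 × 2.5 = 0.4463 m³/s
w_3 = (7.2 − 2.9)/2 = 2.15 m; q_3 = 0.95 × 0.22 × 2.15 = 0.4494 m³/s
w_4 = (21.6 − 5.0)/2 = 8.3 m; q_4 = 1.07 × 0.33 × 8.3 = 2.931 m³/s
Stations 1, 5 contribute zero (depth or velocity is 0).
Q = Σ qᵢ = 3.826 m³/s

3.83 m³/s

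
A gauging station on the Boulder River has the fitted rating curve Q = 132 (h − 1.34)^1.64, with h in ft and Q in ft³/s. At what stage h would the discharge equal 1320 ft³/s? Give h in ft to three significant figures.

5.41 ft

h − h₀ = (Q/C)^(1/b) = (1320/132)^(1/1.64) = 4.072 ft
h = 1.34 + 4.072 = 5.412 ft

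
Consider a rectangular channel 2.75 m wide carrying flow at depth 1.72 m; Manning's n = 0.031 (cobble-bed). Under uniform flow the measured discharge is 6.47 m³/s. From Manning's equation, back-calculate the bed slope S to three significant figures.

A = b·y = 2.75 × 1.72 = 4.730 m²
P = b + 2y = 2.75 + 2×1.72 = 6.190 m
R = A/P = 4.730/6.190 = 0.7641 m
S = (Q·n / (1·A·R^(2/3)))² = (6.47×0.031 / (1×4.730×0.8358))² = 0.002574

0.00257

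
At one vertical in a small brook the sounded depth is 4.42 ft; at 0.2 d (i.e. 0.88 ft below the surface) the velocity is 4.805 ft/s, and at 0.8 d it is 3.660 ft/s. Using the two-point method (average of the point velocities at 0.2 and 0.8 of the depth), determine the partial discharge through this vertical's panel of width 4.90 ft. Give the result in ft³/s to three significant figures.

v̄ = (4.805 + 3.660) / 2 = 4.233 ft/s
q = v̄ × d × w = 4.233 × 4.42 × 4.90 = 91.67 ft³/s

91.7 ft³/s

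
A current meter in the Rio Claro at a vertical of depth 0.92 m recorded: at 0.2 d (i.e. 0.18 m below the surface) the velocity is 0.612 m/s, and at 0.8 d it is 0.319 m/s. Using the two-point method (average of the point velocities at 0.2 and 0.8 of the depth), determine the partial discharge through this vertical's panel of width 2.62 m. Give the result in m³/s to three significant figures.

v̄ = (0.612 + 0.319) / 2 = 0.4655 m/s
q = v̄ × d × w = 0.4655 × 0.92 × 2.62 = 1.122 m³/s

1.12 m³/s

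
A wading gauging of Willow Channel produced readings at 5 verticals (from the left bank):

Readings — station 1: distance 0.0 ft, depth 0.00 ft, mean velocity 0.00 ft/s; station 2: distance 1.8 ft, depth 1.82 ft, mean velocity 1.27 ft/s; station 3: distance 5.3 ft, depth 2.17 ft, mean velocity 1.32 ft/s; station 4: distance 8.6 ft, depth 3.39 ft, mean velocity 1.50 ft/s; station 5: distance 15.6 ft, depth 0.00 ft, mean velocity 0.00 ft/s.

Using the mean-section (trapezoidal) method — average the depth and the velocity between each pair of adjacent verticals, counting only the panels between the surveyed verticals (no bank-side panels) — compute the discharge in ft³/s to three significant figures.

Panel 1-2: Δb = 1.8 ft, d̄ = (0.00+1.82)/2 = 0.91, v̄ = (0.00+1.27)/2 = 0.635 → q = 1.8×0.91×0.635 = 1.040 ft³/s
Panel 2-3: Δb = 3.5 ft, d̄ = (1.82+2.17)/2 = 1.995, v̄ = (1.27+1.32)/2 = 1.295 → q = 3.5×1.995×1.295 = 9.042 ft³/s
Panel 3-4: Δb = 3.3 ft, d̄ = (2.17+3.39)/2 = 2.78, v̄ = (1.32+1.50)/2 = 1.41 → q = 3.3×2.78×1.41 = 12.94 ft³/s
Panel 4-5: Δb = 7 ft, d̄ = (3.39+0.00)/2 = 1.695, v̄ = (1.50+0.00)/2 = 0.75 → q = 7×1.695×0.75 = 8.899 ft³/s
Q = Σ q = 31.92 ft³/s

31.9 ft³/s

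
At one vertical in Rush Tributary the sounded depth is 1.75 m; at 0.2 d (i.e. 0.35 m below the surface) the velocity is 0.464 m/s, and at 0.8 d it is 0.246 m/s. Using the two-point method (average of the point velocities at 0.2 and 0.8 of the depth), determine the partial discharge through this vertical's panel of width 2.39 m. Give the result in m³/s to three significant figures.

v̄ = (0.464 + 0.246) / 2 = 0.3550 m/s
q = v̄ × d × w = 0.3550 × 1.75 × 2.39 = 1.485 m³/s

1.48 m³/s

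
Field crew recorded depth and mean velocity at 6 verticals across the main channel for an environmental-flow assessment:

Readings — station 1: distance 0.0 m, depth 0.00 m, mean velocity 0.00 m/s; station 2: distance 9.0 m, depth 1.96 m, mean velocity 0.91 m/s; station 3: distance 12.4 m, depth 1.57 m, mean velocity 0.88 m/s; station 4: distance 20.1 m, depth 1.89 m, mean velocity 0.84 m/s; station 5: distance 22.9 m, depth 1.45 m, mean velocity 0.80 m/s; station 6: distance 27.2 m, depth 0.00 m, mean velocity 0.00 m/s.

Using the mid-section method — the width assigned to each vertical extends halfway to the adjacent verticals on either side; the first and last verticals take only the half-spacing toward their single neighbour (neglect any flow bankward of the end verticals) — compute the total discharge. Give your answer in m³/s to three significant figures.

31.2 m³/s

w_2 = (12.4 − 0.0)/2 = 6.2 m; q_2 = 0.91 × 1.96 × 6.2 = 11.06 m³/s
w_3 = (20.1 − 9.0)/2 = 5.55 m; q_3 = 0.88 × 1.57 × 5.55 = 7.668 m³/s
w_4 = (22.9 − 12.4)/2 = 5.25 m; q_4 = 0.84 × 1.89 × 5.25 = 8.335 m³/s
w_5 = (27.2 − 20.1)/2 = 3.55 m; q_5 = 0.80 × 1.45 × 3.55 = 4.118 m³/s
Stations 1, 6 contribute zero (depth or velocity is 0).
Q = Σ qᵢ = 31.18 m³/s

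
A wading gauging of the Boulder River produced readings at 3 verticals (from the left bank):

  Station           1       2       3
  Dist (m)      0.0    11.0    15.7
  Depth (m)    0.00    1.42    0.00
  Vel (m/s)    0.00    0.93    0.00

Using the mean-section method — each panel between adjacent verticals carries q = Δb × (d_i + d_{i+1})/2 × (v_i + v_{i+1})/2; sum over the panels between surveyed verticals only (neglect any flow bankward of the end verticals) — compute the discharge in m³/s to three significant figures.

5.18 m³/s

Panel 1-2: Δb = 11 m, d̄ = (0.00+1.42)/2 = 0.71, v̄ = (0.00+0.93)/2 = 0.465 → q = 11×0.71×0.465 = 3.632 m³/s
Panel 2-3: Δb = 4.7 m, d̄ = (1.42+0.00)/2 = 0.71, v̄ = (0.93+0.00)/2 = 0.465 → q = 4.7×0.71×0.465 = 1.552 m³/s
Q = Σ q = 5.183 m³/s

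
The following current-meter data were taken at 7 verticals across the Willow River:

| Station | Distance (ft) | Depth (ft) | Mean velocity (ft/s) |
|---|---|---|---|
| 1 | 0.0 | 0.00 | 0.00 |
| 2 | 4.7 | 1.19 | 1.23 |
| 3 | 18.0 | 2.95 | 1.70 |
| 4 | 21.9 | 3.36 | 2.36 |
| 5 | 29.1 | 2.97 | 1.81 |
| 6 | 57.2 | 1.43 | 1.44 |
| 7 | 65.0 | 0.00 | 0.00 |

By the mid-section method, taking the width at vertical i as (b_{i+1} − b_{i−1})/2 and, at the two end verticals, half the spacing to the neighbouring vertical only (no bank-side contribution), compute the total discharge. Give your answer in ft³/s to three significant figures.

w_2 = (18.0 − 0.0)/2 = 9 ft; q_2 = 1.23 × 1.19 × 9 = 13.17 ft³/s
w_3 = (21.9 − 4.7)/2 = 8.6 ft; q_3 = 1.70 × 2.95 × 8.6 = 43.13 ft³/s
w_4 = (29.1 − 18.0)/2 = 5.55 ft; q_4 = 2.36 × 3.36 × 5.55 = 44.01 ft³/s
w_5 = (57.2 − 21.9)/2 = 17.65 ft; q_5 = 1.81 × 2.97 × 17.65 = 94.88 ft³/s
w_6 = (65.0 − 29.1)/2 = 17.95 ft; q_6 = 1.44 × 1.43 × 17.95 = 36.96 ft³/s
Stations 1, 7 contribute zero (depth or velocity is 0).
Q = Σ qᵢ = 232.2 ft³/s

232 ft³/s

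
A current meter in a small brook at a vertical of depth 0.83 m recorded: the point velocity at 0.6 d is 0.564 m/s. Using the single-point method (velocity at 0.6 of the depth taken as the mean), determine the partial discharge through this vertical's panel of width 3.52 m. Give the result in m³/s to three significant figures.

1.65 m³/s

v̄ = v₀.₆ = 0.564 m/s
q = v̄ × d × w = 0.5640 × 0.83 × 3.52 = 1.648 m³/s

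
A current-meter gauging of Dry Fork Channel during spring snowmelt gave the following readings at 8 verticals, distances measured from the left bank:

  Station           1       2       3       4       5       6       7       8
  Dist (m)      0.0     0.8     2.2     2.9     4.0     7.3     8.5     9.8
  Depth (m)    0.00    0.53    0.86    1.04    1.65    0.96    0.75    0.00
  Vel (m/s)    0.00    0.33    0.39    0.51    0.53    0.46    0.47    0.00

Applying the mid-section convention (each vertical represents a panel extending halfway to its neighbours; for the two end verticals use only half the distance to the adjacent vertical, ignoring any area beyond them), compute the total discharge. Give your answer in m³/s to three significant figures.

4.38 m³/s

w_2 = (2.2 − 0.0)/2 = 1.1 m; q_2 = 0.33 × 0.53 × 1.1 = 0.1924 m³/s
w_3 = (2.9 − 0.8)/2 = 1.05 m; q_3 = 0.39 × 0.86 × 1.05 = 0.3522 m³/s
w_4 = (4.0 − 2.2)/2 = 0.9 m; q_4 = 0.51 × 1.04 × 0.9 = 0.4774 m³/s
w_5 = (7.3 − 2.9)/2 = 2.2 m; q_5 = 0.53 × 1.65 × 2.2 = 1.924 m³/s
w_6 = (8.5 − 4.0)/2 = 2.25 m; q_6 = 0.46 × 0.96 × 2.25 = 0.9936 m³/s
w_7 = (9.8 − 7.3)/2 = 1.25 m; q_7 = 0.47 × 0.75 × 1.25 = 0.4406 m³/s
Stations 1, 8 contribute zero (depth or velocity is 0).
Q = Σ qᵢ = 4.380 m³/s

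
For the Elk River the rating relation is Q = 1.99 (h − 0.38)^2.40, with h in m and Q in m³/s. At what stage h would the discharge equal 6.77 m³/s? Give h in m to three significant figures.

h − h₀ = (Q/C)^(1/b) = (6.77/1.99)^(1/2.40) = 1.666 m
h = 0.38 + 1.666 = 2.046 m

2.05 m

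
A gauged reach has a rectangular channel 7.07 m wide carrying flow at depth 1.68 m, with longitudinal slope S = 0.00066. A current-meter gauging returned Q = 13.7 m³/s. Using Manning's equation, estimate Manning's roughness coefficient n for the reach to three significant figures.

0.0243

A = b·y = 7.07 × 1.68 = 11.88 m²
P = b + 2y = 7.07 + 2×1.68 = 10.43 m
R = A/P = 11.88/10.43 = 1.139 m
n = (1/Q)·A·R^(2/3)·S^(1/2) = (1/13.7) × 11.88 × 1.091 × 0.02569 = 0.02429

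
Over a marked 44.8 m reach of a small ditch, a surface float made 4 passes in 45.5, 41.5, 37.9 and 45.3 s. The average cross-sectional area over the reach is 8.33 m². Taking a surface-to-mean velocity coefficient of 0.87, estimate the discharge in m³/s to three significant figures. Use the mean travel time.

7.63 m³/s

t̄ = (45.5 + 41.5 + 37.9 + 45.3) / 4 = 42.55 s
v_surface = L / t̄ = 44.8 / 42.55 = 1.053 m/s
v_mean = 0.87 × 1.053 = 0.9160 m/s
Q = A × v_mean = 8.33 × 0.9160 = 7.630 m³/s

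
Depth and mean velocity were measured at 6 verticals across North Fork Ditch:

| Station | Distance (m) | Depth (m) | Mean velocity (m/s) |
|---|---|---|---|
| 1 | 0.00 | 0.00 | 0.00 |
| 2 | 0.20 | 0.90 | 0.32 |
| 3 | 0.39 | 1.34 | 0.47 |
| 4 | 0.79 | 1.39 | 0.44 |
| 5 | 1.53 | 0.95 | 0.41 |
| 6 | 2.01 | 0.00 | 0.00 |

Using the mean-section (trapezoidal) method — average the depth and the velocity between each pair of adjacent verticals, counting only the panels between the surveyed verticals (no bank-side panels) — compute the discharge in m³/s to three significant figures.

Panel 1-2: Δb = 0.2 m, d̄ = (0.00+0.90)/2 = 0.45, v̄ = (0.00+0.32)/2 = 0.16 → q = 0.2×0.45×0.16 = 0.01440 m³/s
Panel 2-3: Δb = 0.19 m, d̄ = (0.90+1.34)/2 = 1.12, v̄ = (0.32+0.47)/2 = 0.395 → q = 0.19×1.12×0.395 = 0.08406 m³/s
Panel 3-4: Δb = 0.4 m, d̄ = (1.34+1.39)/2 = 1.365, v̄ = (0.47+0.44)/2 = 0.455 → q = 0.4×1.365×0.455 = 0.2484 m³/s
Panel 4-5: Δb = 0.74 m, d̄ = (1.39+0.95)/2 = 1.17, v̄ = (0.44+0.41)/2 = 0.425 → q = 0.74×1.17×0.425 = 0.3680 m³/s
Panel 5-6: Δb = 0.48 m, d̄ = (0.95+0.00)/2 = 0.475, v̄ = (0.41+0.00)/2 = 0.205 → q = 0.48×0.475×0.205 = 0.04674 m³/s
Q = Σ q = 0.7616 m³/s

0.762 m³/s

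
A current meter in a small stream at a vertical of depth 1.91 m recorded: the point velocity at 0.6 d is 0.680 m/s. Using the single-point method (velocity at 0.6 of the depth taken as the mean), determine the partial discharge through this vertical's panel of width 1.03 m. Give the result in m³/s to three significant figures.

1.34 m³/s

v̄ = v₀.₆ = 0.680 m/s
q = v̄ × d × w = 0.6800 × 1.91 × 1.03 = 1.338 m³/s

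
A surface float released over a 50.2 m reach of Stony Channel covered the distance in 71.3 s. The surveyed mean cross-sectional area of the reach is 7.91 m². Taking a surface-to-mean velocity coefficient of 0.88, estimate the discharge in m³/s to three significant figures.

v_surface = L / t̄ = 50.2 / 71.3 = 0.7041 m/s
v_mean = 0.88 × 0.7041 = 0.6196 m/s
Q = A × v_mean = 7.91 × 0.6196 = 4.901 m³/s

4.90 m³/s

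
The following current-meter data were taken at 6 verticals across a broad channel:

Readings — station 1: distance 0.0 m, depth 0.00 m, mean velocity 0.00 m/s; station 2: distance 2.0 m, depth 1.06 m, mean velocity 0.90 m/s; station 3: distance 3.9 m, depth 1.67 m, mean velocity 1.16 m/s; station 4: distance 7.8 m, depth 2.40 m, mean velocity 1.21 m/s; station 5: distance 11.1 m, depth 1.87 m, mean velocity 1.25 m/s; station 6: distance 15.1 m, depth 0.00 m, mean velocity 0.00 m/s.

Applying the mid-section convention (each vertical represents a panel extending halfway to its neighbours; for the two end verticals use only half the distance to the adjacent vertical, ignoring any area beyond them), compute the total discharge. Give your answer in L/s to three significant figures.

w_2 = (3.9 − 0.0)/2 = 1.95 m; q_2 = 0.90 × 1.06 × 1.95 = 1.860 m³/s
w_3 = (7.8 − 2.0)/2 = 2.9 m; q_3 = 1.16 × 1.67 × 2.9 = 5.618 m³/s
w_4 = (11.1 − 3.9)/2 = 3.6 m; q_4 = 1.21 × 2.40 × 3.6 = 10.45 m³/s
w_5 = (15.1 − 7.8)/2 = 3.65 m; q_5 = 1.25 × 1.87 × 3.65 = 8.532 m³/s
Stations 1, 6 contribute zero (depth or velocity is 0).
Q = Σ qᵢ = 26.46 m³/s
= 26.46 × 1000 = 26460 L/s

26500 L/s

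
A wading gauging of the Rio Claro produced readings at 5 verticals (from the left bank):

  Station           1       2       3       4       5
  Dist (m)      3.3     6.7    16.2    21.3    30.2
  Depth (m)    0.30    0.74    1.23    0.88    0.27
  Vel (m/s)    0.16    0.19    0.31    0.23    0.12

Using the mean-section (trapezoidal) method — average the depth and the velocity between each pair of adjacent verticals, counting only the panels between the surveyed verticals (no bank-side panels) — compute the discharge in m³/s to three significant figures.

Panel 1-2: Δb = 3.4 m, d̄ = (0.30+0.74)/2 = 0.52, v̄ = (0.16+0.19)/2 = 0.175 → q = 3.4×0.52×0.175 = 0.3094 m³/s
Panel 2-3: Δb = 9.5 m, d̄ = (0.74+1.23)/2 = 0.985, v̄ = (0.19+0.31)/2 = 0.25 → q = 9.5×0.985×0.25 = 2.339 m³/s
Panel 3-4: Δb = 5.1 m, d̄ = (1.23+0.88)/2 = 1.055, v̄ = (0.31+0.23)/2 = 0.27 → q = 5.1×1.055×0.27 = 1.453 m³/s
Panel 4-5: Δb = 8.9 m, d̄ = (0.88+0.27)/2 = 0.575, v̄ = (0.23+0.12)/2 = 0.175 → q = 8.9×0.575×0.175 = 0.8956 m³/s
Q = Σ q = 4.997 m³/s

5.00 m³/s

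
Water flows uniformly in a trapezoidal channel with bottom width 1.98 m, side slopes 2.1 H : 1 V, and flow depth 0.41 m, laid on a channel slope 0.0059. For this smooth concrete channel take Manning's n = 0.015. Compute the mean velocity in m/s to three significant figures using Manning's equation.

A = (b + z·y)·y = (1.98 + 2.1×0.41)×0.41 = 1.165 m²
P = b + 2y√(1+z²) = 1.98 + 2×0.41×√(1+2.1²) = 3.887 m
R = A/P = 1.165/3.887 = 0.2996 m
Q = (1/n)·A·R^(2/3)·S^(1/2) = (1/0.015) × 1.165 × 0.2996^(2/3) × 0.0059^(1/2) = 2.671 m³/s
V = Q/A = 2.671/1.165 = 2.293 m/s

2.29 m/s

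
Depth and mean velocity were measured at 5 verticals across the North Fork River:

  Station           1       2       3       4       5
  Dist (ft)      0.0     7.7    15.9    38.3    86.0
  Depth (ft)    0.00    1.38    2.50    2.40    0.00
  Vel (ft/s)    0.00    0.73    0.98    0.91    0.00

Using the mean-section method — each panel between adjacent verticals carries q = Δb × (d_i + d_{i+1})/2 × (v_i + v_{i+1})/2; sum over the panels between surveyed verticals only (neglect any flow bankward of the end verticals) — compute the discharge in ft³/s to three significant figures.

93.4 ft³/s

Panel 1-2: Δb = 7.7 ft, d̄ = (0.00+1.38)/2 = 0.69, v̄ = (0.00+0.73)/2 = 0.365 → q = 7.7×0.69×0.365 = 1.939 ft³/s
Panel 2-3: Δb = 8.2 ft, d̄ = (1.38+2.50)/2 = 1.94, v̄ = (0.73+0.98)/2 = 0.855 → q = 8.2×1.94×0.855 = 13.60 ft³/s
Panel 3-4: Δb = 22.4 ft, d̄ = (2.50+2.40)/2 = 2.45, v̄ = (0.98+0.91)/2 = 0.945 → q = 22.4×2.45×0.945 = 51.86 ft³/s
Panel 4-5: Δb = 47.7 ft, d̄ = (2.40+0.00)/2 = 1.2, v̄ = (0.91+0.00)/2 = 0.455 → q = 47.7×1.2×0.455 = 26.04 ft³/s
Q = Σ q = 93.45 ft³/s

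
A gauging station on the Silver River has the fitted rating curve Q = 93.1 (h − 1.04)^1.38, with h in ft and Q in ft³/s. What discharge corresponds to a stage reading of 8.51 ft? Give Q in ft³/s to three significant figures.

Q = 93.1 × (8.51 − 1.04)^1.38 = 93.1 × 7.47^1.38 = 1493 ft³/s

1490 ft³/s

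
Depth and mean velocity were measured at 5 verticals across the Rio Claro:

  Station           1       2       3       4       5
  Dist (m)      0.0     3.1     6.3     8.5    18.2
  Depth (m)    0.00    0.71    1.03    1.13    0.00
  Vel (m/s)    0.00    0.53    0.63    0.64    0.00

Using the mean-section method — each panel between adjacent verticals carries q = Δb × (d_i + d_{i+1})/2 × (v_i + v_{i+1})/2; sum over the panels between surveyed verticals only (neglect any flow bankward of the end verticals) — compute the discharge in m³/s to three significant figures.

5.17 m³/s

Panel 1-2: Δb = 3.1 m, d̄ = (0.00+0.71)/2 = 0.355, v̄ = (0.00+0.53)/2 = 0.265 → q = 3.1×0.355×0.265 = 0.2916 m³/s
Panel 2-3: Δb = 3.2 m, d̄ = (0.71+1.03)/2 = 0.87, v̄ = (0.53+0.63)/2 = 0.58 → q = 3.2×0.87×0.58 = 1.615 m³/s
Panel 3-4: Δb = 2.2 m, d̄ = (1.03+1.13)/2 = 1.08, v̄ = (0.63+0.64)/2 = 0.635 → q = 2.2×1.08×0.635 = 1.509 m³/s
Panel 4-5: Δb = 9.7 m, d̄ = (1.13+0.00)/2 = 0.565, v̄ = (0.64+0.00)/2 = 0.32 → q = 9.7×0.565×0.32 = 1.754 m³/s
Q = Σ q = 5.169 m³/s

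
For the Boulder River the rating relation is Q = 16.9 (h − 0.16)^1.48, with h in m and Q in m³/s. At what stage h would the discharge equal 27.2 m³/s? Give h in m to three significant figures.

1.54 m

h − h₀ = (Q/C)^(1/b) = (27.2/16.9)^(1/1.48) = 1.379 m
h = 0.16 + 1.379 = 1.539 m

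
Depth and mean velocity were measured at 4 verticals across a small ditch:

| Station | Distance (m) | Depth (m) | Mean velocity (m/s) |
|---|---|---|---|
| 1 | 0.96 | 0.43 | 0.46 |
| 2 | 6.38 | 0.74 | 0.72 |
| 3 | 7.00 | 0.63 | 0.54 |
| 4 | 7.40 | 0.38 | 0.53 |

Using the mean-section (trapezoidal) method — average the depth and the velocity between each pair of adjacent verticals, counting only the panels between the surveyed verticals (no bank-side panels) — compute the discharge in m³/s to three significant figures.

Panel 1-2: Δb = 5.42 m, d̄ = (0.43+0.74)/2 = 0.585, v̄ = (0.46+0.72)/2 = 0.59 → q = 5.42×0.585×0.59 = 1.871 m³/s
Panel 2-3: Δb = 0.62 m, d̄ = (0.74+0.63)/2 = 0.685, v̄ = (0.72+0.54)/2 = 0.63 → q = 0.62×0.685×0.63 = 0.2676 m³/s
Panel 3-4: Δb = 0.4 m, d̄ = (0.63+0.38)/2 = 0.505, v̄ = (0.54+0.53)/2 = 0.535 → q = 0.4×0.505×0.535 = 0.1081 m³/s
Q = Σ q = 2.246 m³/s

2.25 m³/s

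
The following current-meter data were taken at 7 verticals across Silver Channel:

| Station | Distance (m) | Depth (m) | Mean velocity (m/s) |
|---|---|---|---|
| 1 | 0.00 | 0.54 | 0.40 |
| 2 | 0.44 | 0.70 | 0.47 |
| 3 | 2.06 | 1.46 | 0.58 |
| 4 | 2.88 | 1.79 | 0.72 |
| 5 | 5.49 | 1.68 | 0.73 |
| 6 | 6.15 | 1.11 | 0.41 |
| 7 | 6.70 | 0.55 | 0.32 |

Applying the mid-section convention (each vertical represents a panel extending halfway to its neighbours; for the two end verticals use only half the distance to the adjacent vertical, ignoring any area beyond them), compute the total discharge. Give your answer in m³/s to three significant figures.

5.96 m³/s

w_1 = (0.44 − 0.00)/2 = 0.22 m; q_1 = 0.40 × 0.54 × 0.22 = 0.04752 m³/s
w_2 = (2.06 − 0.00)/2 = 1.03 m; q_2 = 0.47 × 0.70 × 1.03 = 0.3389 m³/s
w_3 = (2.88 − 0.44)/2 = 1.22 m; q_3 = 0.58 × 1.46 × 1.22 = 1.033 m³/s
w_4 = (5.49 − 2.06)/2 = 1.715 m; q_4 = 0.72 × 1.79 × 1.715 = 2.210 m³/s
w_5 = (6.15 − 2.88)/2 = 1.635 m; q_5 = 0.73 × 1.68 × 1.635 = 2.005 m³/s
w_6 = (6.70 − 5.49)/2 = 0.605 m; q_6 = 0.41 × 1.11 × 0.605 = 0.2753 m³/s
w_7 = (6.70 − 6.15)/2 = 0.275 m; q_7 = 0.32 × 0.55 × 0.275 = 0.04840 m³/s
Q = Σ qᵢ = 5.959 m³/s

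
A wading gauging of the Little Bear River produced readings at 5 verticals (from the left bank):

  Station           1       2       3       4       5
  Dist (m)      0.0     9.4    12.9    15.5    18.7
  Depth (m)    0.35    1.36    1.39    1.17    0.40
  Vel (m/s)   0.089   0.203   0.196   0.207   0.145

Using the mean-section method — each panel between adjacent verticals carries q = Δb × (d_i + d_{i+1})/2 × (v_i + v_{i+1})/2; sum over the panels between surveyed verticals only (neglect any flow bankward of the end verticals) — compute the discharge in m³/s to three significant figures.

Panel 1-2: Δb = 9.4 m, d̄ = (0.35+1.36)/2 = 0.855, v̄ = (0.089+0.203)/2 = 0.146 → q = 9.4×0.855×0.146 = 1.173 m³/s
Panel 2-3: Δb = 3.5 m, d̄ = (1.36+1.39)/2 = 1.375, v̄ = (0.203+0.196)/2 = 0.1995 → q = 3.5×1.375×0.1995 = 0.9601 m³/s
Panel 3-4: Δb = 2.6 m, d̄ = (1.39+1.17)/2 = 1.28, v̄ = (0.196+0.207)/2 = 0.2015 → q = 2.6×1.28×0.2015 = 0.6706 m³/s
Panel 4-5: Δb = 3.2 m, d̄ = (1.17+0.40)/2 = 0.785, v̄ = (0.207+0.145)/2 = 0.176 → q = 3.2×0.785×0.176 = 0.4421 m³/s
Q = Σ q = 3.246 m³/s

3.25 m³/s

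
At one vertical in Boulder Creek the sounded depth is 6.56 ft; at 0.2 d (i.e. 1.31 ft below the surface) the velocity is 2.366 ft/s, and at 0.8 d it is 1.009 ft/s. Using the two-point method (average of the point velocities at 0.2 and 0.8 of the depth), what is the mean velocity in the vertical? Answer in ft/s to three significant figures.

v̄ = (2.366 + 1.009) / 2 = 1.688 ft/s

1.69 ft/s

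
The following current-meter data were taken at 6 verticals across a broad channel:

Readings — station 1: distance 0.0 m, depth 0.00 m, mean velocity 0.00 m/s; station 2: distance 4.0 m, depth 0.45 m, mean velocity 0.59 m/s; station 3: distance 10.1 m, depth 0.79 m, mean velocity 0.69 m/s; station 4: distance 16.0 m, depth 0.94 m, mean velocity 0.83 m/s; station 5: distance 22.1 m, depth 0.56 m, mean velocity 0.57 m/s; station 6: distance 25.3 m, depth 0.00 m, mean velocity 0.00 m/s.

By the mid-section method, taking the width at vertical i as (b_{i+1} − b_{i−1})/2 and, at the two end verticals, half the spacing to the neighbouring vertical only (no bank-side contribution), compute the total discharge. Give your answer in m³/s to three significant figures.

w_2 = (10.1 − 0.0)/2 = 5.05 m; q_2 = 0.59 × 0.45 × 5.05 = 1.341 m³/s
w_3 = (16.0 − 4.0)/2 = 6 m; q_3 = 0.69 × 0.79 × 6 = 3.271 m³/s
w_4 = (22.1 − 10.1)/2 = 6 m; q_4 = 0.83 × 0.94 × 6 = 4.681 m³/s
w_5 = (25.3 − 16.0)/2 = 4.65 m; q_5 = 0.57 × 0.56 × 4.65 = 1.484 m³/s
Stations 1, 6 contribute zero (depth or velocity is 0).
Q = Σ qᵢ = 10.78 m³/s

10.8 m³/s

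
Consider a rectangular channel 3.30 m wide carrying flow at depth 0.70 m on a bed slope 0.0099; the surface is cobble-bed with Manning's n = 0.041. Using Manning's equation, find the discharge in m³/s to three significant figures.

A = b·y = 3.30 × 0.70 = 2.310 m²
P = b + 2y = 3.30 + 2×0.70 = 4.700 m
R = A/P = 2.310/4.700 = 0.4915 m
Q = (1/n)·A·R^(2/3)·S^(1/2) = (1/0.041) × 2.310 × 0.4915^(2/3) × 0.0099^(1/2) = 3.491 m³/s

3.49 m³/s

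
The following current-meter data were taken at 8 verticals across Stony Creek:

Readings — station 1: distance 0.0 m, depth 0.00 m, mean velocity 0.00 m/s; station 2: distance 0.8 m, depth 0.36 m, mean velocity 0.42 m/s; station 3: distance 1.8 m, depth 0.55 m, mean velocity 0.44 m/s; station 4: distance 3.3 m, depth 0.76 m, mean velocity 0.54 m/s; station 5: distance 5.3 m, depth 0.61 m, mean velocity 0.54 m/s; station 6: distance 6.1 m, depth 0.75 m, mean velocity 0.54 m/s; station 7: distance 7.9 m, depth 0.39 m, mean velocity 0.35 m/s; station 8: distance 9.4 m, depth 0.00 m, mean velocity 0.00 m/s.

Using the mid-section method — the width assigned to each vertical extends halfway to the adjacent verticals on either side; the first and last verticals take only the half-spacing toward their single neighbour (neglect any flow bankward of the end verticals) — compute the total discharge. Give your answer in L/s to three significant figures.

w_2 = (1.8 − 0.0)/2 = 0.9 m; q_2 = 0.42 × 0.36 × 0.9 = 0.1361 m³/s
w_3 = (3.3 − 0.8)/2 = 1.25 m; q_3 = 0.44 × 0.55 × 1.25 = 0.3025 m³/s
w_4 = (5.3 − 1.8)/2 = 1.75 m; q_4 = 0.54 × 0.76 × 1.75 = 0.7182 m³/s
w_5 = (6.1 − 3.3)/2 = 1.4 m; q_5 = 0.54 × 0.61 × 1.4 = 0.4612 m³/s
w_6 = (7.9 − 5.3)/2 = 1.3 m; q_6 = 0.54 × 0.75 × 1.3 = 0.5265 m³/s
w_7 = (9.4 − 6.1)/2 = 1.65 m; q_7 = 0.35 × 0.39 × 1.65 = 0.2252 m³/s
Stations 1, 8 contribute zero (depth or velocity is 0).
Q = Σ qᵢ = 2.370 m³/s
= 2.370 × 1000 = 2370 L/s

2370 L/s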